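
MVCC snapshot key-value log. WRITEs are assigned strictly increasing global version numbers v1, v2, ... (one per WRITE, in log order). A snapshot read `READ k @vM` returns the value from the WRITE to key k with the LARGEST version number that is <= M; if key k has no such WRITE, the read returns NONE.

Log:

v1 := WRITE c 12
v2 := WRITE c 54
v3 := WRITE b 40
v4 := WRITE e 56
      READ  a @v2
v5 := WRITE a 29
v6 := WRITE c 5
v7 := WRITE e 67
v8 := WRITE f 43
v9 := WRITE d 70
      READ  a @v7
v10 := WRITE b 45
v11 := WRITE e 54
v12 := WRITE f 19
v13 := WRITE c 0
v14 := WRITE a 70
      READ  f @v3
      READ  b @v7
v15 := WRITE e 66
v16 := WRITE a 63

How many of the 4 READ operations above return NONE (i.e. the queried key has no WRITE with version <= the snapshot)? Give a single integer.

Answer: 2

Derivation:
v1: WRITE c=12  (c history now [(1, 12)])
v2: WRITE c=54  (c history now [(1, 12), (2, 54)])
v3: WRITE b=40  (b history now [(3, 40)])
v4: WRITE e=56  (e history now [(4, 56)])
READ a @v2: history=[] -> no version <= 2 -> NONE
v5: WRITE a=29  (a history now [(5, 29)])
v6: WRITE c=5  (c history now [(1, 12), (2, 54), (6, 5)])
v7: WRITE e=67  (e history now [(4, 56), (7, 67)])
v8: WRITE f=43  (f history now [(8, 43)])
v9: WRITE d=70  (d history now [(9, 70)])
READ a @v7: history=[(5, 29)] -> pick v5 -> 29
v10: WRITE b=45  (b history now [(3, 40), (10, 45)])
v11: WRITE e=54  (e history now [(4, 56), (7, 67), (11, 54)])
v12: WRITE f=19  (f history now [(8, 43), (12, 19)])
v13: WRITE c=0  (c history now [(1, 12), (2, 54), (6, 5), (13, 0)])
v14: WRITE a=70  (a history now [(5, 29), (14, 70)])
READ f @v3: history=[(8, 43), (12, 19)] -> no version <= 3 -> NONE
READ b @v7: history=[(3, 40), (10, 45)] -> pick v3 -> 40
v15: WRITE e=66  (e history now [(4, 56), (7, 67), (11, 54), (15, 66)])
v16: WRITE a=63  (a history now [(5, 29), (14, 70), (16, 63)])
Read results in order: ['NONE', '29', 'NONE', '40']
NONE count = 2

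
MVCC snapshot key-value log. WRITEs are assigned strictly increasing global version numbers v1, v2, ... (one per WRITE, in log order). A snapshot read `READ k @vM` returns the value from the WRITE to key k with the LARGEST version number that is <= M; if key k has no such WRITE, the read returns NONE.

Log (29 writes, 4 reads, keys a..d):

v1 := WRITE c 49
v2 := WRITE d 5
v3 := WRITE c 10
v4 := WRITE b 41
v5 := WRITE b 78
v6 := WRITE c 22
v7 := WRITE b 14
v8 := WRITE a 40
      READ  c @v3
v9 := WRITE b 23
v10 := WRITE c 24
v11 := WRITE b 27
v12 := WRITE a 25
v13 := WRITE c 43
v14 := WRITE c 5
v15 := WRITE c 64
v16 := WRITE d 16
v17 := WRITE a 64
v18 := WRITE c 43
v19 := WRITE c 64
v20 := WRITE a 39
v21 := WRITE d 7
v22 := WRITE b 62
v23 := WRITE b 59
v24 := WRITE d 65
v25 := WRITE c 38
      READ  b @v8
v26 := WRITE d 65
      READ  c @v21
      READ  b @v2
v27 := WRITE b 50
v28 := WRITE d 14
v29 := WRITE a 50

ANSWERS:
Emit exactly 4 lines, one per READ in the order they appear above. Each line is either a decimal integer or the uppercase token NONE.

Answer: 10
14
64
NONE

Derivation:
v1: WRITE c=49  (c history now [(1, 49)])
v2: WRITE d=5  (d history now [(2, 5)])
v3: WRITE c=10  (c history now [(1, 49), (3, 10)])
v4: WRITE b=41  (b history now [(4, 41)])
v5: WRITE b=78  (b history now [(4, 41), (5, 78)])
v6: WRITE c=22  (c history now [(1, 49), (3, 10), (6, 22)])
v7: WRITE b=14  (b history now [(4, 41), (5, 78), (7, 14)])
v8: WRITE a=40  (a history now [(8, 40)])
READ c @v3: history=[(1, 49), (3, 10), (6, 22)] -> pick v3 -> 10
v9: WRITE b=23  (b history now [(4, 41), (5, 78), (7, 14), (9, 23)])
v10: WRITE c=24  (c history now [(1, 49), (3, 10), (6, 22), (10, 24)])
v11: WRITE b=27  (b history now [(4, 41), (5, 78), (7, 14), (9, 23), (11, 27)])
v12: WRITE a=25  (a history now [(8, 40), (12, 25)])
v13: WRITE c=43  (c history now [(1, 49), (3, 10), (6, 22), (10, 24), (13, 43)])
v14: WRITE c=5  (c history now [(1, 49), (3, 10), (6, 22), (10, 24), (13, 43), (14, 5)])
v15: WRITE c=64  (c history now [(1, 49), (3, 10), (6, 22), (10, 24), (13, 43), (14, 5), (15, 64)])
v16: WRITE d=16  (d history now [(2, 5), (16, 16)])
v17: WRITE a=64  (a history now [(8, 40), (12, 25), (17, 64)])
v18: WRITE c=43  (c history now [(1, 49), (3, 10), (6, 22), (10, 24), (13, 43), (14, 5), (15, 64), (18, 43)])
v19: WRITE c=64  (c history now [(1, 49), (3, 10), (6, 22), (10, 24), (13, 43), (14, 5), (15, 64), (18, 43), (19, 64)])
v20: WRITE a=39  (a history now [(8, 40), (12, 25), (17, 64), (20, 39)])
v21: WRITE d=7  (d history now [(2, 5), (16, 16), (21, 7)])
v22: WRITE b=62  (b history now [(4, 41), (5, 78), (7, 14), (9, 23), (11, 27), (22, 62)])
v23: WRITE b=59  (b history now [(4, 41), (5, 78), (7, 14), (9, 23), (11, 27), (22, 62), (23, 59)])
v24: WRITE d=65  (d history now [(2, 5), (16, 16), (21, 7), (24, 65)])
v25: WRITE c=38  (c history now [(1, 49), (3, 10), (6, 22), (10, 24), (13, 43), (14, 5), (15, 64), (18, 43), (19, 64), (25, 38)])
READ b @v8: history=[(4, 41), (5, 78), (7, 14), (9, 23), (11, 27), (22, 62), (23, 59)] -> pick v7 -> 14
v26: WRITE d=65  (d history now [(2, 5), (16, 16), (21, 7), (24, 65), (26, 65)])
READ c @v21: history=[(1, 49), (3, 10), (6, 22), (10, 24), (13, 43), (14, 5), (15, 64), (18, 43), (19, 64), (25, 38)] -> pick v19 -> 64
READ b @v2: history=[(4, 41), (5, 78), (7, 14), (9, 23), (11, 27), (22, 62), (23, 59)] -> no version <= 2 -> NONE
v27: WRITE b=50  (b history now [(4, 41), (5, 78), (7, 14), (9, 23), (11, 27), (22, 62), (23, 59), (27, 50)])
v28: WRITE d=14  (d history now [(2, 5), (16, 16), (21, 7), (24, 65), (26, 65), (28, 14)])
v29: WRITE a=50  (a history now [(8, 40), (12, 25), (17, 64), (20, 39), (29, 50)])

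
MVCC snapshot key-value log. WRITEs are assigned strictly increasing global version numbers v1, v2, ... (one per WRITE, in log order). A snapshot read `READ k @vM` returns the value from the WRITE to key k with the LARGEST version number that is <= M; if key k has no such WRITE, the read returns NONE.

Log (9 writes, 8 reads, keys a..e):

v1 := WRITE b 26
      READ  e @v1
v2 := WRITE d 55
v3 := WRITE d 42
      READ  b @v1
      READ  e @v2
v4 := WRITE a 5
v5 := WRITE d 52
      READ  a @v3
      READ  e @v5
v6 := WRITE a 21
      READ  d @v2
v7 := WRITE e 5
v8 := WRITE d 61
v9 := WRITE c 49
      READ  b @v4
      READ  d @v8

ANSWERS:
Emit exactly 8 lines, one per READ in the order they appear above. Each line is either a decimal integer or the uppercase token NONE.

v1: WRITE b=26  (b history now [(1, 26)])
READ e @v1: history=[] -> no version <= 1 -> NONE
v2: WRITE d=55  (d history now [(2, 55)])
v3: WRITE d=42  (d history now [(2, 55), (3, 42)])
READ b @v1: history=[(1, 26)] -> pick v1 -> 26
READ e @v2: history=[] -> no version <= 2 -> NONE
v4: WRITE a=5  (a history now [(4, 5)])
v5: WRITE d=52  (d history now [(2, 55), (3, 42), (5, 52)])
READ a @v3: history=[(4, 5)] -> no version <= 3 -> NONE
READ e @v5: history=[] -> no version <= 5 -> NONE
v6: WRITE a=21  (a history now [(4, 5), (6, 21)])
READ d @v2: history=[(2, 55), (3, 42), (5, 52)] -> pick v2 -> 55
v7: WRITE e=5  (e history now [(7, 5)])
v8: WRITE d=61  (d history now [(2, 55), (3, 42), (5, 52), (8, 61)])
v9: WRITE c=49  (c history now [(9, 49)])
READ b @v4: history=[(1, 26)] -> pick v1 -> 26
READ d @v8: history=[(2, 55), (3, 42), (5, 52), (8, 61)] -> pick v8 -> 61

Answer: NONE
26
NONE
NONE
NONE
55
26
61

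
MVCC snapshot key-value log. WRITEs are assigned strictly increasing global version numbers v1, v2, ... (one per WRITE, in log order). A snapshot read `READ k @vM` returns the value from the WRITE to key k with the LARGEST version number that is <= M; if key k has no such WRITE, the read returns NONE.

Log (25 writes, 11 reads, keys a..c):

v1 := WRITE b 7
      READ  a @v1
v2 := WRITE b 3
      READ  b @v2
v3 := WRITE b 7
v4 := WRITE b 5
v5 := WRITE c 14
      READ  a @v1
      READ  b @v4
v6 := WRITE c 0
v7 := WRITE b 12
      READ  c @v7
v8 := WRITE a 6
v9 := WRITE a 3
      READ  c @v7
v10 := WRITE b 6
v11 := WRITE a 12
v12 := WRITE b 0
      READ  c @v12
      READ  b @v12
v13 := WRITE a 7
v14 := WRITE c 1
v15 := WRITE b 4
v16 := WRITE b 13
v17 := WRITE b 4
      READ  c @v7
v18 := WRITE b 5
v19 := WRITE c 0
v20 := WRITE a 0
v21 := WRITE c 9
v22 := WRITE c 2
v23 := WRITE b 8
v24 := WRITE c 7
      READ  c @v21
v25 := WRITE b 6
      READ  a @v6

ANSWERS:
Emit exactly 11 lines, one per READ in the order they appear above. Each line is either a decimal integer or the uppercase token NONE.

v1: WRITE b=7  (b history now [(1, 7)])
READ a @v1: history=[] -> no version <= 1 -> NONE
v2: WRITE b=3  (b history now [(1, 7), (2, 3)])
READ b @v2: history=[(1, 7), (2, 3)] -> pick v2 -> 3
v3: WRITE b=7  (b history now [(1, 7), (2, 3), (3, 7)])
v4: WRITE b=5  (b history now [(1, 7), (2, 3), (3, 7), (4, 5)])
v5: WRITE c=14  (c history now [(5, 14)])
READ a @v1: history=[] -> no version <= 1 -> NONE
READ b @v4: history=[(1, 7), (2, 3), (3, 7), (4, 5)] -> pick v4 -> 5
v6: WRITE c=0  (c history now [(5, 14), (6, 0)])
v7: WRITE b=12  (b history now [(1, 7), (2, 3), (3, 7), (4, 5), (7, 12)])
READ c @v7: history=[(5, 14), (6, 0)] -> pick v6 -> 0
v8: WRITE a=6  (a history now [(8, 6)])
v9: WRITE a=3  (a history now [(8, 6), (9, 3)])
READ c @v7: history=[(5, 14), (6, 0)] -> pick v6 -> 0
v10: WRITE b=6  (b history now [(1, 7), (2, 3), (3, 7), (4, 5), (7, 12), (10, 6)])
v11: WRITE a=12  (a history now [(8, 6), (9, 3), (11, 12)])
v12: WRITE b=0  (b history now [(1, 7), (2, 3), (3, 7), (4, 5), (7, 12), (10, 6), (12, 0)])
READ c @v12: history=[(5, 14), (6, 0)] -> pick v6 -> 0
READ b @v12: history=[(1, 7), (2, 3), (3, 7), (4, 5), (7, 12), (10, 6), (12, 0)] -> pick v12 -> 0
v13: WRITE a=7  (a history now [(8, 6), (9, 3), (11, 12), (13, 7)])
v14: WRITE c=1  (c history now [(5, 14), (6, 0), (14, 1)])
v15: WRITE b=4  (b history now [(1, 7), (2, 3), (3, 7), (4, 5), (7, 12), (10, 6), (12, 0), (15, 4)])
v16: WRITE b=13  (b history now [(1, 7), (2, 3), (3, 7), (4, 5), (7, 12), (10, 6), (12, 0), (15, 4), (16, 13)])
v17: WRITE b=4  (b history now [(1, 7), (2, 3), (3, 7), (4, 5), (7, 12), (10, 6), (12, 0), (15, 4), (16, 13), (17, 4)])
READ c @v7: history=[(5, 14), (6, 0), (14, 1)] -> pick v6 -> 0
v18: WRITE b=5  (b history now [(1, 7), (2, 3), (3, 7), (4, 5), (7, 12), (10, 6), (12, 0), (15, 4), (16, 13), (17, 4), (18, 5)])
v19: WRITE c=0  (c history now [(5, 14), (6, 0), (14, 1), (19, 0)])
v20: WRITE a=0  (a history now [(8, 6), (9, 3), (11, 12), (13, 7), (20, 0)])
v21: WRITE c=9  (c history now [(5, 14), (6, 0), (14, 1), (19, 0), (21, 9)])
v22: WRITE c=2  (c history now [(5, 14), (6, 0), (14, 1), (19, 0), (21, 9), (22, 2)])
v23: WRITE b=8  (b history now [(1, 7), (2, 3), (3, 7), (4, 5), (7, 12), (10, 6), (12, 0), (15, 4), (16, 13), (17, 4), (18, 5), (23, 8)])
v24: WRITE c=7  (c history now [(5, 14), (6, 0), (14, 1), (19, 0), (21, 9), (22, 2), (24, 7)])
READ c @v21: history=[(5, 14), (6, 0), (14, 1), (19, 0), (21, 9), (22, 2), (24, 7)] -> pick v21 -> 9
v25: WRITE b=6  (b history now [(1, 7), (2, 3), (3, 7), (4, 5), (7, 12), (10, 6), (12, 0), (15, 4), (16, 13), (17, 4), (18, 5), (23, 8), (25, 6)])
READ a @v6: history=[(8, 6), (9, 3), (11, 12), (13, 7), (20, 0)] -> no version <= 6 -> NONE

Answer: NONE
3
NONE
5
0
0
0
0
0
9
NONE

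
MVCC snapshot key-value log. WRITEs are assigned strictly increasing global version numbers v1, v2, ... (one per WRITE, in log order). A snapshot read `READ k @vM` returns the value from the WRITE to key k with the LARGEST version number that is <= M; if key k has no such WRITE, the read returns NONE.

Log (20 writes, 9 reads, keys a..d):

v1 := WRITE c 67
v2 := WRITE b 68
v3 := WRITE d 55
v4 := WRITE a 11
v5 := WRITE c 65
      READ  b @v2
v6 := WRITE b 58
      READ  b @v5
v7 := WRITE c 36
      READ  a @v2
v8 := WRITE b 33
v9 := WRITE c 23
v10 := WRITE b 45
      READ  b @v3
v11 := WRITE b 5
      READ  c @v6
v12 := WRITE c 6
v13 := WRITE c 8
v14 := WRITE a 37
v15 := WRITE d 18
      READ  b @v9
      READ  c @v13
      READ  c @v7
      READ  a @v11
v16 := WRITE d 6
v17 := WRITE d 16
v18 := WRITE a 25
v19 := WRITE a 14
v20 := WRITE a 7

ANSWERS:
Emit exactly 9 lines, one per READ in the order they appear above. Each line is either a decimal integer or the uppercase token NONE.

v1: WRITE c=67  (c history now [(1, 67)])
v2: WRITE b=68  (b history now [(2, 68)])
v3: WRITE d=55  (d history now [(3, 55)])
v4: WRITE a=11  (a history now [(4, 11)])
v5: WRITE c=65  (c history now [(1, 67), (5, 65)])
READ b @v2: history=[(2, 68)] -> pick v2 -> 68
v6: WRITE b=58  (b history now [(2, 68), (6, 58)])
READ b @v5: history=[(2, 68), (6, 58)] -> pick v2 -> 68
v7: WRITE c=36  (c history now [(1, 67), (5, 65), (7, 36)])
READ a @v2: history=[(4, 11)] -> no version <= 2 -> NONE
v8: WRITE b=33  (b history now [(2, 68), (6, 58), (8, 33)])
v9: WRITE c=23  (c history now [(1, 67), (5, 65), (7, 36), (9, 23)])
v10: WRITE b=45  (b history now [(2, 68), (6, 58), (8, 33), (10, 45)])
READ b @v3: history=[(2, 68), (6, 58), (8, 33), (10, 45)] -> pick v2 -> 68
v11: WRITE b=5  (b history now [(2, 68), (6, 58), (8, 33), (10, 45), (11, 5)])
READ c @v6: history=[(1, 67), (5, 65), (7, 36), (9, 23)] -> pick v5 -> 65
v12: WRITE c=6  (c history now [(1, 67), (5, 65), (7, 36), (9, 23), (12, 6)])
v13: WRITE c=8  (c history now [(1, 67), (5, 65), (7, 36), (9, 23), (12, 6), (13, 8)])
v14: WRITE a=37  (a history now [(4, 11), (14, 37)])
v15: WRITE d=18  (d history now [(3, 55), (15, 18)])
READ b @v9: history=[(2, 68), (6, 58), (8, 33), (10, 45), (11, 5)] -> pick v8 -> 33
READ c @v13: history=[(1, 67), (5, 65), (7, 36), (9, 23), (12, 6), (13, 8)] -> pick v13 -> 8
READ c @v7: history=[(1, 67), (5, 65), (7, 36), (9, 23), (12, 6), (13, 8)] -> pick v7 -> 36
READ a @v11: history=[(4, 11), (14, 37)] -> pick v4 -> 11
v16: WRITE d=6  (d history now [(3, 55), (15, 18), (16, 6)])
v17: WRITE d=16  (d history now [(3, 55), (15, 18), (16, 6), (17, 16)])
v18: WRITE a=25  (a history now [(4, 11), (14, 37), (18, 25)])
v19: WRITE a=14  (a history now [(4, 11), (14, 37), (18, 25), (19, 14)])
v20: WRITE a=7  (a history now [(4, 11), (14, 37), (18, 25), (19, 14), (20, 7)])

Answer: 68
68
NONE
68
65
33
8
36
11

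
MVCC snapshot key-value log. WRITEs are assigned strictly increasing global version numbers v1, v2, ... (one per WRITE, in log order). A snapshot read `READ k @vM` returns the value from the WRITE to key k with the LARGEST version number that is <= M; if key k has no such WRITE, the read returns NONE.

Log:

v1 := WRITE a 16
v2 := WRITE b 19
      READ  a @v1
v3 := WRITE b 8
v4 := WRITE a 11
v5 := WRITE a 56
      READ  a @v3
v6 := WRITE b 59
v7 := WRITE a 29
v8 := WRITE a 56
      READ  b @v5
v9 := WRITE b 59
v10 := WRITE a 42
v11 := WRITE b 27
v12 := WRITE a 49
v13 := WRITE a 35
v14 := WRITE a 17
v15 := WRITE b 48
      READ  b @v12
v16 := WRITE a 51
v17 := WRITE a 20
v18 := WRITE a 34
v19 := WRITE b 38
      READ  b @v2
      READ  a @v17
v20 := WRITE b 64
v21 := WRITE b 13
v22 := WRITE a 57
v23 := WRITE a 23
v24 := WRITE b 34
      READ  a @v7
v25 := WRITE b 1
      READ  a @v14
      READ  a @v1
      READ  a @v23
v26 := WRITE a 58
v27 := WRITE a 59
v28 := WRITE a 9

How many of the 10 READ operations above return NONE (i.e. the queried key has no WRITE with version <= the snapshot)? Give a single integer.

v1: WRITE a=16  (a history now [(1, 16)])
v2: WRITE b=19  (b history now [(2, 19)])
READ a @v1: history=[(1, 16)] -> pick v1 -> 16
v3: WRITE b=8  (b history now [(2, 19), (3, 8)])
v4: WRITE a=11  (a history now [(1, 16), (4, 11)])
v5: WRITE a=56  (a history now [(1, 16), (4, 11), (5, 56)])
READ a @v3: history=[(1, 16), (4, 11), (5, 56)] -> pick v1 -> 16
v6: WRITE b=59  (b history now [(2, 19), (3, 8), (6, 59)])
v7: WRITE a=29  (a history now [(1, 16), (4, 11), (5, 56), (7, 29)])
v8: WRITE a=56  (a history now [(1, 16), (4, 11), (5, 56), (7, 29), (8, 56)])
READ b @v5: history=[(2, 19), (3, 8), (6, 59)] -> pick v3 -> 8
v9: WRITE b=59  (b history now [(2, 19), (3, 8), (6, 59), (9, 59)])
v10: WRITE a=42  (a history now [(1, 16), (4, 11), (5, 56), (7, 29), (8, 56), (10, 42)])
v11: WRITE b=27  (b history now [(2, 19), (3, 8), (6, 59), (9, 59), (11, 27)])
v12: WRITE a=49  (a history now [(1, 16), (4, 11), (5, 56), (7, 29), (8, 56), (10, 42), (12, 49)])
v13: WRITE a=35  (a history now [(1, 16), (4, 11), (5, 56), (7, 29), (8, 56), (10, 42), (12, 49), (13, 35)])
v14: WRITE a=17  (a history now [(1, 16), (4, 11), (5, 56), (7, 29), (8, 56), (10, 42), (12, 49), (13, 35), (14, 17)])
v15: WRITE b=48  (b history now [(2, 19), (3, 8), (6, 59), (9, 59), (11, 27), (15, 48)])
READ b @v12: history=[(2, 19), (3, 8), (6, 59), (9, 59), (11, 27), (15, 48)] -> pick v11 -> 27
v16: WRITE a=51  (a history now [(1, 16), (4, 11), (5, 56), (7, 29), (8, 56), (10, 42), (12, 49), (13, 35), (14, 17), (16, 51)])
v17: WRITE a=20  (a history now [(1, 16), (4, 11), (5, 56), (7, 29), (8, 56), (10, 42), (12, 49), (13, 35), (14, 17), (16, 51), (17, 20)])
v18: WRITE a=34  (a history now [(1, 16), (4, 11), (5, 56), (7, 29), (8, 56), (10, 42), (12, 49), (13, 35), (14, 17), (16, 51), (17, 20), (18, 34)])
v19: WRITE b=38  (b history now [(2, 19), (3, 8), (6, 59), (9, 59), (11, 27), (15, 48), (19, 38)])
READ b @v2: history=[(2, 19), (3, 8), (6, 59), (9, 59), (11, 27), (15, 48), (19, 38)] -> pick v2 -> 19
READ a @v17: history=[(1, 16), (4, 11), (5, 56), (7, 29), (8, 56), (10, 42), (12, 49), (13, 35), (14, 17), (16, 51), (17, 20), (18, 34)] -> pick v17 -> 20
v20: WRITE b=64  (b history now [(2, 19), (3, 8), (6, 59), (9, 59), (11, 27), (15, 48), (19, 38), (20, 64)])
v21: WRITE b=13  (b history now [(2, 19), (3, 8), (6, 59), (9, 59), (11, 27), (15, 48), (19, 38), (20, 64), (21, 13)])
v22: WRITE a=57  (a history now [(1, 16), (4, 11), (5, 56), (7, 29), (8, 56), (10, 42), (12, 49), (13, 35), (14, 17), (16, 51), (17, 20), (18, 34), (22, 57)])
v23: WRITE a=23  (a history now [(1, 16), (4, 11), (5, 56), (7, 29), (8, 56), (10, 42), (12, 49), (13, 35), (14, 17), (16, 51), (17, 20), (18, 34), (22, 57), (23, 23)])
v24: WRITE b=34  (b history now [(2, 19), (3, 8), (6, 59), (9, 59), (11, 27), (15, 48), (19, 38), (20, 64), (21, 13), (24, 34)])
READ a @v7: history=[(1, 16), (4, 11), (5, 56), (7, 29), (8, 56), (10, 42), (12, 49), (13, 35), (14, 17), (16, 51), (17, 20), (18, 34), (22, 57), (23, 23)] -> pick v7 -> 29
v25: WRITE b=1  (b history now [(2, 19), (3, 8), (6, 59), (9, 59), (11, 27), (15, 48), (19, 38), (20, 64), (21, 13), (24, 34), (25, 1)])
READ a @v14: history=[(1, 16), (4, 11), (5, 56), (7, 29), (8, 56), (10, 42), (12, 49), (13, 35), (14, 17), (16, 51), (17, 20), (18, 34), (22, 57), (23, 23)] -> pick v14 -> 17
READ a @v1: history=[(1, 16), (4, 11), (5, 56), (7, 29), (8, 56), (10, 42), (12, 49), (13, 35), (14, 17), (16, 51), (17, 20), (18, 34), (22, 57), (23, 23)] -> pick v1 -> 16
READ a @v23: history=[(1, 16), (4, 11), (5, 56), (7, 29), (8, 56), (10, 42), (12, 49), (13, 35), (14, 17), (16, 51), (17, 20), (18, 34), (22, 57), (23, 23)] -> pick v23 -> 23
v26: WRITE a=58  (a history now [(1, 16), (4, 11), (5, 56), (7, 29), (8, 56), (10, 42), (12, 49), (13, 35), (14, 17), (16, 51), (17, 20), (18, 34), (22, 57), (23, 23), (26, 58)])
v27: WRITE a=59  (a history now [(1, 16), (4, 11), (5, 56), (7, 29), (8, 56), (10, 42), (12, 49), (13, 35), (14, 17), (16, 51), (17, 20), (18, 34), (22, 57), (23, 23), (26, 58), (27, 59)])
v28: WRITE a=9  (a history now [(1, 16), (4, 11), (5, 56), (7, 29), (8, 56), (10, 42), (12, 49), (13, 35), (14, 17), (16, 51), (17, 20), (18, 34), (22, 57), (23, 23), (26, 58), (27, 59), (28, 9)])
Read results in order: ['16', '16', '8', '27', '19', '20', '29', '17', '16', '23']
NONE count = 0

Answer: 0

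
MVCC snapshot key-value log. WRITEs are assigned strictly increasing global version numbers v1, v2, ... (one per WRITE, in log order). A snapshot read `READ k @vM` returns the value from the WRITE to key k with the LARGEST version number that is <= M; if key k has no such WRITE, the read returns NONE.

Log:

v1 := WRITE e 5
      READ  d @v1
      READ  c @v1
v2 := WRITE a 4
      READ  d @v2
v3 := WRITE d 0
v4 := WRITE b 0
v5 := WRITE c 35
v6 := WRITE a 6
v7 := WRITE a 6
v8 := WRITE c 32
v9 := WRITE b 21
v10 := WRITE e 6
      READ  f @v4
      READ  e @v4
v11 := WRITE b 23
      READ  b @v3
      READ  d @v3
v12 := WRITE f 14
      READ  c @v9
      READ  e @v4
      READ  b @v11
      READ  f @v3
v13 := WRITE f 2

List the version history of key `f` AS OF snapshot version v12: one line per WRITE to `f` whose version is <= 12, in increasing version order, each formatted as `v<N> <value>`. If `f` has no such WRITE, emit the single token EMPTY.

Scan writes for key=f with version <= 12:
  v1 WRITE e 5 -> skip
  v2 WRITE a 4 -> skip
  v3 WRITE d 0 -> skip
  v4 WRITE b 0 -> skip
  v5 WRITE c 35 -> skip
  v6 WRITE a 6 -> skip
  v7 WRITE a 6 -> skip
  v8 WRITE c 32 -> skip
  v9 WRITE b 21 -> skip
  v10 WRITE e 6 -> skip
  v11 WRITE b 23 -> skip
  v12 WRITE f 14 -> keep
  v13 WRITE f 2 -> drop (> snap)
Collected: [(12, 14)]

Answer: v12 14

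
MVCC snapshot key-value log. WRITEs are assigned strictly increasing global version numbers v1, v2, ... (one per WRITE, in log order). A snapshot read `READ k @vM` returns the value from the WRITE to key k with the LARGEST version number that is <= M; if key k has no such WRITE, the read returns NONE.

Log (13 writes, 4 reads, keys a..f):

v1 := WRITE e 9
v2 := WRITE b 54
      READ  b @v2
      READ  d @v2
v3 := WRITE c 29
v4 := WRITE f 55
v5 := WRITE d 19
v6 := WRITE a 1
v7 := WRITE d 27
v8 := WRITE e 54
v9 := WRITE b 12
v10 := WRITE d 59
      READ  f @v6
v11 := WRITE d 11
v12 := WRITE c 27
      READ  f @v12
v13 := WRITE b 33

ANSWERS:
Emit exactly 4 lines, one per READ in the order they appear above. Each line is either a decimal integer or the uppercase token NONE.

v1: WRITE e=9  (e history now [(1, 9)])
v2: WRITE b=54  (b history now [(2, 54)])
READ b @v2: history=[(2, 54)] -> pick v2 -> 54
READ d @v2: history=[] -> no version <= 2 -> NONE
v3: WRITE c=29  (c history now [(3, 29)])
v4: WRITE f=55  (f history now [(4, 55)])
v5: WRITE d=19  (d history now [(5, 19)])
v6: WRITE a=1  (a history now [(6, 1)])
v7: WRITE d=27  (d history now [(5, 19), (7, 27)])
v8: WRITE e=54  (e history now [(1, 9), (8, 54)])
v9: WRITE b=12  (b history now [(2, 54), (9, 12)])
v10: WRITE d=59  (d history now [(5, 19), (7, 27), (10, 59)])
READ f @v6: history=[(4, 55)] -> pick v4 -> 55
v11: WRITE d=11  (d history now [(5, 19), (7, 27), (10, 59), (11, 11)])
v12: WRITE c=27  (c history now [(3, 29), (12, 27)])
READ f @v12: history=[(4, 55)] -> pick v4 -> 55
v13: WRITE b=33  (b history now [(2, 54), (9, 12), (13, 33)])

Answer: 54
NONE
55
55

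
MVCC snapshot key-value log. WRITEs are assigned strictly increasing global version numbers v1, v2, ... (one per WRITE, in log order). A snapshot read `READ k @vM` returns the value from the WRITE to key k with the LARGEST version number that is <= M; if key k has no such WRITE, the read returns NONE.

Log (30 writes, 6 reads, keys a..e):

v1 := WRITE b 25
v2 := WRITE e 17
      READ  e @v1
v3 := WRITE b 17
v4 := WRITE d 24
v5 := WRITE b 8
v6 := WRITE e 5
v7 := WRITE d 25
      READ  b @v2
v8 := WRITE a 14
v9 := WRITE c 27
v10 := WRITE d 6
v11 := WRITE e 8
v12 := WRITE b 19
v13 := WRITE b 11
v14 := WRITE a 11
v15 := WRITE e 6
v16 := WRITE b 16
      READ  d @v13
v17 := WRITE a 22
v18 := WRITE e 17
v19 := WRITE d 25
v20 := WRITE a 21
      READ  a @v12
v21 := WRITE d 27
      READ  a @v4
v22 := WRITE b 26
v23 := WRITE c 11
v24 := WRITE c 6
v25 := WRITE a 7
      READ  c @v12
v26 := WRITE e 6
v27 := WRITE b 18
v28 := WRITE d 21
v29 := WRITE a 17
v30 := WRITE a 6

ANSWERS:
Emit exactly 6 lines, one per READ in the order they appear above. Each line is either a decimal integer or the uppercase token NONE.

Answer: NONE
25
6
14
NONE
27

Derivation:
v1: WRITE b=25  (b history now [(1, 25)])
v2: WRITE e=17  (e history now [(2, 17)])
READ e @v1: history=[(2, 17)] -> no version <= 1 -> NONE
v3: WRITE b=17  (b history now [(1, 25), (3, 17)])
v4: WRITE d=24  (d history now [(4, 24)])
v5: WRITE b=8  (b history now [(1, 25), (3, 17), (5, 8)])
v6: WRITE e=5  (e history now [(2, 17), (6, 5)])
v7: WRITE d=25  (d history now [(4, 24), (7, 25)])
READ b @v2: history=[(1, 25), (3, 17), (5, 8)] -> pick v1 -> 25
v8: WRITE a=14  (a history now [(8, 14)])
v9: WRITE c=27  (c history now [(9, 27)])
v10: WRITE d=6  (d history now [(4, 24), (7, 25), (10, 6)])
v11: WRITE e=8  (e history now [(2, 17), (6, 5), (11, 8)])
v12: WRITE b=19  (b history now [(1, 25), (3, 17), (5, 8), (12, 19)])
v13: WRITE b=11  (b history now [(1, 25), (3, 17), (5, 8), (12, 19), (13, 11)])
v14: WRITE a=11  (a history now [(8, 14), (14, 11)])
v15: WRITE e=6  (e history now [(2, 17), (6, 5), (11, 8), (15, 6)])
v16: WRITE b=16  (b history now [(1, 25), (3, 17), (5, 8), (12, 19), (13, 11), (16, 16)])
READ d @v13: history=[(4, 24), (7, 25), (10, 6)] -> pick v10 -> 6
v17: WRITE a=22  (a history now [(8, 14), (14, 11), (17, 22)])
v18: WRITE e=17  (e history now [(2, 17), (6, 5), (11, 8), (15, 6), (18, 17)])
v19: WRITE d=25  (d history now [(4, 24), (7, 25), (10, 6), (19, 25)])
v20: WRITE a=21  (a history now [(8, 14), (14, 11), (17, 22), (20, 21)])
READ a @v12: history=[(8, 14), (14, 11), (17, 22), (20, 21)] -> pick v8 -> 14
v21: WRITE d=27  (d history now [(4, 24), (7, 25), (10, 6), (19, 25), (21, 27)])
READ a @v4: history=[(8, 14), (14, 11), (17, 22), (20, 21)] -> no version <= 4 -> NONE
v22: WRITE b=26  (b history now [(1, 25), (3, 17), (5, 8), (12, 19), (13, 11), (16, 16), (22, 26)])
v23: WRITE c=11  (c history now [(9, 27), (23, 11)])
v24: WRITE c=6  (c history now [(9, 27), (23, 11), (24, 6)])
v25: WRITE a=7  (a history now [(8, 14), (14, 11), (17, 22), (20, 21), (25, 7)])
READ c @v12: history=[(9, 27), (23, 11), (24, 6)] -> pick v9 -> 27
v26: WRITE e=6  (e history now [(2, 17), (6, 5), (11, 8), (15, 6), (18, 17), (26, 6)])
v27: WRITE b=18  (b history now [(1, 25), (3, 17), (5, 8), (12, 19), (13, 11), (16, 16), (22, 26), (27, 18)])
v28: WRITE d=21  (d history now [(4, 24), (7, 25), (10, 6), (19, 25), (21, 27), (28, 21)])
v29: WRITE a=17  (a history now [(8, 14), (14, 11), (17, 22), (20, 21), (25, 7), (29, 17)])
v30: WRITE a=6  (a history now [(8, 14), (14, 11), (17, 22), (20, 21), (25, 7), (29, 17), (30, 6)])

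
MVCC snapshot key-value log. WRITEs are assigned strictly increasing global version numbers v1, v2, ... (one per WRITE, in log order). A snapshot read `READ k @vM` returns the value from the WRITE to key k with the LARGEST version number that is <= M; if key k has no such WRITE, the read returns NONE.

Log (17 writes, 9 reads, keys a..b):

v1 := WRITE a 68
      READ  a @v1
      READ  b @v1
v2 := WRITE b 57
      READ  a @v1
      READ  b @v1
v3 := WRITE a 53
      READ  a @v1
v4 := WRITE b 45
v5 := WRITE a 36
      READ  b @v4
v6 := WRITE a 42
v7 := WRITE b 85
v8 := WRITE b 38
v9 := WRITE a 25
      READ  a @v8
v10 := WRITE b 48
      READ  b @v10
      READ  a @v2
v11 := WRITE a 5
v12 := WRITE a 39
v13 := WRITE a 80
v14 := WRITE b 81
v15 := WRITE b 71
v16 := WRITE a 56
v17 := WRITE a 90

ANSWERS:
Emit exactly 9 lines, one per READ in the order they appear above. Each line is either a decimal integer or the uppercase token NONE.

Answer: 68
NONE
68
NONE
68
45
42
48
68

Derivation:
v1: WRITE a=68  (a history now [(1, 68)])
READ a @v1: history=[(1, 68)] -> pick v1 -> 68
READ b @v1: history=[] -> no version <= 1 -> NONE
v2: WRITE b=57  (b history now [(2, 57)])
READ a @v1: history=[(1, 68)] -> pick v1 -> 68
READ b @v1: history=[(2, 57)] -> no version <= 1 -> NONE
v3: WRITE a=53  (a history now [(1, 68), (3, 53)])
READ a @v1: history=[(1, 68), (3, 53)] -> pick v1 -> 68
v4: WRITE b=45  (b history now [(2, 57), (4, 45)])
v5: WRITE a=36  (a history now [(1, 68), (3, 53), (5, 36)])
READ b @v4: history=[(2, 57), (4, 45)] -> pick v4 -> 45
v6: WRITE a=42  (a history now [(1, 68), (3, 53), (5, 36), (6, 42)])
v7: WRITE b=85  (b history now [(2, 57), (4, 45), (7, 85)])
v8: WRITE b=38  (b history now [(2, 57), (4, 45), (7, 85), (8, 38)])
v9: WRITE a=25  (a history now [(1, 68), (3, 53), (5, 36), (6, 42), (9, 25)])
READ a @v8: history=[(1, 68), (3, 53), (5, 36), (6, 42), (9, 25)] -> pick v6 -> 42
v10: WRITE b=48  (b history now [(2, 57), (4, 45), (7, 85), (8, 38), (10, 48)])
READ b @v10: history=[(2, 57), (4, 45), (7, 85), (8, 38), (10, 48)] -> pick v10 -> 48
READ a @v2: history=[(1, 68), (3, 53), (5, 36), (6, 42), (9, 25)] -> pick v1 -> 68
v11: WRITE a=5  (a history now [(1, 68), (3, 53), (5, 36), (6, 42), (9, 25), (11, 5)])
v12: WRITE a=39  (a history now [(1, 68), (3, 53), (5, 36), (6, 42), (9, 25), (11, 5), (12, 39)])
v13: WRITE a=80  (a history now [(1, 68), (3, 53), (5, 36), (6, 42), (9, 25), (11, 5), (12, 39), (13, 80)])
v14: WRITE b=81  (b history now [(2, 57), (4, 45), (7, 85), (8, 38), (10, 48), (14, 81)])
v15: WRITE b=71  (b history now [(2, 57), (4, 45), (7, 85), (8, 38), (10, 48), (14, 81), (15, 71)])
v16: WRITE a=56  (a history now [(1, 68), (3, 53), (5, 36), (6, 42), (9, 25), (11, 5), (12, 39), (13, 80), (16, 56)])
v17: WRITE a=90  (a history now [(1, 68), (3, 53), (5, 36), (6, 42), (9, 25), (11, 5), (12, 39), (13, 80), (16, 56), (17, 90)])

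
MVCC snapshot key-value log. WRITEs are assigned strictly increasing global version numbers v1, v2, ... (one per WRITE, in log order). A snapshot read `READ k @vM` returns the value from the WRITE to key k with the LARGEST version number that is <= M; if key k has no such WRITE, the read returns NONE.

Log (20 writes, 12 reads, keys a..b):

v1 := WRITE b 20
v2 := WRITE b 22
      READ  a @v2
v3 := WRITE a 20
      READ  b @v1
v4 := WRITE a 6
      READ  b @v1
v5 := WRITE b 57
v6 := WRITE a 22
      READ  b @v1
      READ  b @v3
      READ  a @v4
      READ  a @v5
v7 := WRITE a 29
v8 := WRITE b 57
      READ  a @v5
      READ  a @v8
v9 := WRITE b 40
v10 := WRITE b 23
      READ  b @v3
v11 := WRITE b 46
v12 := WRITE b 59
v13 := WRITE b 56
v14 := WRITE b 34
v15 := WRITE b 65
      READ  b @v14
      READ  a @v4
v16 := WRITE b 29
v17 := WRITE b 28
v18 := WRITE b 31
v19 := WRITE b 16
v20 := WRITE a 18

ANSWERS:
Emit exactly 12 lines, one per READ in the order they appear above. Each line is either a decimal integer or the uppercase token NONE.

v1: WRITE b=20  (b history now [(1, 20)])
v2: WRITE b=22  (b history now [(1, 20), (2, 22)])
READ a @v2: history=[] -> no version <= 2 -> NONE
v3: WRITE a=20  (a history now [(3, 20)])
READ b @v1: history=[(1, 20), (2, 22)] -> pick v1 -> 20
v4: WRITE a=6  (a history now [(3, 20), (4, 6)])
READ b @v1: history=[(1, 20), (2, 22)] -> pick v1 -> 20
v5: WRITE b=57  (b history now [(1, 20), (2, 22), (5, 57)])
v6: WRITE a=22  (a history now [(3, 20), (4, 6), (6, 22)])
READ b @v1: history=[(1, 20), (2, 22), (5, 57)] -> pick v1 -> 20
READ b @v3: history=[(1, 20), (2, 22), (5, 57)] -> pick v2 -> 22
READ a @v4: history=[(3, 20), (4, 6), (6, 22)] -> pick v4 -> 6
READ a @v5: history=[(3, 20), (4, 6), (6, 22)] -> pick v4 -> 6
v7: WRITE a=29  (a history now [(3, 20), (4, 6), (6, 22), (7, 29)])
v8: WRITE b=57  (b history now [(1, 20), (2, 22), (5, 57), (8, 57)])
READ a @v5: history=[(3, 20), (4, 6), (6, 22), (7, 29)] -> pick v4 -> 6
READ a @v8: history=[(3, 20), (4, 6), (6, 22), (7, 29)] -> pick v7 -> 29
v9: WRITE b=40  (b history now [(1, 20), (2, 22), (5, 57), (8, 57), (9, 40)])
v10: WRITE b=23  (b history now [(1, 20), (2, 22), (5, 57), (8, 57), (9, 40), (10, 23)])
READ b @v3: history=[(1, 20), (2, 22), (5, 57), (8, 57), (9, 40), (10, 23)] -> pick v2 -> 22
v11: WRITE b=46  (b history now [(1, 20), (2, 22), (5, 57), (8, 57), (9, 40), (10, 23), (11, 46)])
v12: WRITE b=59  (b history now [(1, 20), (2, 22), (5, 57), (8, 57), (9, 40), (10, 23), (11, 46), (12, 59)])
v13: WRITE b=56  (b history now [(1, 20), (2, 22), (5, 57), (8, 57), (9, 40), (10, 23), (11, 46), (12, 59), (13, 56)])
v14: WRITE b=34  (b history now [(1, 20), (2, 22), (5, 57), (8, 57), (9, 40), (10, 23), (11, 46), (12, 59), (13, 56), (14, 34)])
v15: WRITE b=65  (b history now [(1, 20), (2, 22), (5, 57), (8, 57), (9, 40), (10, 23), (11, 46), (12, 59), (13, 56), (14, 34), (15, 65)])
READ b @v14: history=[(1, 20), (2, 22), (5, 57), (8, 57), (9, 40), (10, 23), (11, 46), (12, 59), (13, 56), (14, 34), (15, 65)] -> pick v14 -> 34
READ a @v4: history=[(3, 20), (4, 6), (6, 22), (7, 29)] -> pick v4 -> 6
v16: WRITE b=29  (b history now [(1, 20), (2, 22), (5, 57), (8, 57), (9, 40), (10, 23), (11, 46), (12, 59), (13, 56), (14, 34), (15, 65), (16, 29)])
v17: WRITE b=28  (b history now [(1, 20), (2, 22), (5, 57), (8, 57), (9, 40), (10, 23), (11, 46), (12, 59), (13, 56), (14, 34), (15, 65), (16, 29), (17, 28)])
v18: WRITE b=31  (b history now [(1, 20), (2, 22), (5, 57), (8, 57), (9, 40), (10, 23), (11, 46), (12, 59), (13, 56), (14, 34), (15, 65), (16, 29), (17, 28), (18, 31)])
v19: WRITE b=16  (b history now [(1, 20), (2, 22), (5, 57), (8, 57), (9, 40), (10, 23), (11, 46), (12, 59), (13, 56), (14, 34), (15, 65), (16, 29), (17, 28), (18, 31), (19, 16)])
v20: WRITE a=18  (a history now [(3, 20), (4, 6), (6, 22), (7, 29), (20, 18)])

Answer: NONE
20
20
20
22
6
6
6
29
22
34
6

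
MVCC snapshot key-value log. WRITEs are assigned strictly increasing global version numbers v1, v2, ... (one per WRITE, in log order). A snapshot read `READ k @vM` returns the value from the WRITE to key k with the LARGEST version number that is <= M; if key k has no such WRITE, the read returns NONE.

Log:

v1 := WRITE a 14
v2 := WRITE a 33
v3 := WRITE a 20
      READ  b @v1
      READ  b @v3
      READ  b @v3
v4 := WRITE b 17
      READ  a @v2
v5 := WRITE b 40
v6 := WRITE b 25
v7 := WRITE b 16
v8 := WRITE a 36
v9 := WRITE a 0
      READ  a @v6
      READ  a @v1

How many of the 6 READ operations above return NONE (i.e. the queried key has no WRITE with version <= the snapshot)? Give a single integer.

Answer: 3

Derivation:
v1: WRITE a=14  (a history now [(1, 14)])
v2: WRITE a=33  (a history now [(1, 14), (2, 33)])
v3: WRITE a=20  (a history now [(1, 14), (2, 33), (3, 20)])
READ b @v1: history=[] -> no version <= 1 -> NONE
READ b @v3: history=[] -> no version <= 3 -> NONE
READ b @v3: history=[] -> no version <= 3 -> NONE
v4: WRITE b=17  (b history now [(4, 17)])
READ a @v2: history=[(1, 14), (2, 33), (3, 20)] -> pick v2 -> 33
v5: WRITE b=40  (b history now [(4, 17), (5, 40)])
v6: WRITE b=25  (b history now [(4, 17), (5, 40), (6, 25)])
v7: WRITE b=16  (b history now [(4, 17), (5, 40), (6, 25), (7, 16)])
v8: WRITE a=36  (a history now [(1, 14), (2, 33), (3, 20), (8, 36)])
v9: WRITE a=0  (a history now [(1, 14), (2, 33), (3, 20), (8, 36), (9, 0)])
READ a @v6: history=[(1, 14), (2, 33), (3, 20), (8, 36), (9, 0)] -> pick v3 -> 20
READ a @v1: history=[(1, 14), (2, 33), (3, 20), (8, 36), (9, 0)] -> pick v1 -> 14
Read results in order: ['NONE', 'NONE', 'NONE', '33', '20', '14']
NONE count = 3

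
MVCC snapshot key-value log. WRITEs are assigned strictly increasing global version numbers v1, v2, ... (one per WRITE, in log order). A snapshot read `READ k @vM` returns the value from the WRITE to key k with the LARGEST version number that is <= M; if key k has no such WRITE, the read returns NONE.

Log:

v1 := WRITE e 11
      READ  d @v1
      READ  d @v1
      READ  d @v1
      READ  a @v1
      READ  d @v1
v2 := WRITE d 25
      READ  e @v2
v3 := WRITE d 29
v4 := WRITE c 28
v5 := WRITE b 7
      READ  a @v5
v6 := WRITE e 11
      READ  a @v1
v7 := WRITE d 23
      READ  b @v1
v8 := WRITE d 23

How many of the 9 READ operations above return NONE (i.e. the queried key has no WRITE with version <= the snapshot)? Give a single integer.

v1: WRITE e=11  (e history now [(1, 11)])
READ d @v1: history=[] -> no version <= 1 -> NONE
READ d @v1: history=[] -> no version <= 1 -> NONE
READ d @v1: history=[] -> no version <= 1 -> NONE
READ a @v1: history=[] -> no version <= 1 -> NONE
READ d @v1: history=[] -> no version <= 1 -> NONE
v2: WRITE d=25  (d history now [(2, 25)])
READ e @v2: history=[(1, 11)] -> pick v1 -> 11
v3: WRITE d=29  (d history now [(2, 25), (3, 29)])
v4: WRITE c=28  (c history now [(4, 28)])
v5: WRITE b=7  (b history now [(5, 7)])
READ a @v5: history=[] -> no version <= 5 -> NONE
v6: WRITE e=11  (e history now [(1, 11), (6, 11)])
READ a @v1: history=[] -> no version <= 1 -> NONE
v7: WRITE d=23  (d history now [(2, 25), (3, 29), (7, 23)])
READ b @v1: history=[(5, 7)] -> no version <= 1 -> NONE
v8: WRITE d=23  (d history now [(2, 25), (3, 29), (7, 23), (8, 23)])
Read results in order: ['NONE', 'NONE', 'NONE', 'NONE', 'NONE', '11', 'NONE', 'NONE', 'NONE']
NONE count = 8

Answer: 8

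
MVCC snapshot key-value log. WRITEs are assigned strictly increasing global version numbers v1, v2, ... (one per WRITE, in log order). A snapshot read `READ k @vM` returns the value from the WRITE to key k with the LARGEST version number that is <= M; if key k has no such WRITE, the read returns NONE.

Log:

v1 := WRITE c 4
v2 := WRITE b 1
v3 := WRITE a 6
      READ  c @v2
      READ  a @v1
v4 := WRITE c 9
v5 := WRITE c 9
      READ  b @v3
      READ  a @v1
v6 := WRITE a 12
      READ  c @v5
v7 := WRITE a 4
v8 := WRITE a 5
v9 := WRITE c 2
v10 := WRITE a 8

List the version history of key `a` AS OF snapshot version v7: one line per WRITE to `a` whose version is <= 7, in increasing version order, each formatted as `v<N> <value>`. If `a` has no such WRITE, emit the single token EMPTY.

Answer: v3 6
v6 12
v7 4

Derivation:
Scan writes for key=a with version <= 7:
  v1 WRITE c 4 -> skip
  v2 WRITE b 1 -> skip
  v3 WRITE a 6 -> keep
  v4 WRITE c 9 -> skip
  v5 WRITE c 9 -> skip
  v6 WRITE a 12 -> keep
  v7 WRITE a 4 -> keep
  v8 WRITE a 5 -> drop (> snap)
  v9 WRITE c 2 -> skip
  v10 WRITE a 8 -> drop (> snap)
Collected: [(3, 6), (6, 12), (7, 4)]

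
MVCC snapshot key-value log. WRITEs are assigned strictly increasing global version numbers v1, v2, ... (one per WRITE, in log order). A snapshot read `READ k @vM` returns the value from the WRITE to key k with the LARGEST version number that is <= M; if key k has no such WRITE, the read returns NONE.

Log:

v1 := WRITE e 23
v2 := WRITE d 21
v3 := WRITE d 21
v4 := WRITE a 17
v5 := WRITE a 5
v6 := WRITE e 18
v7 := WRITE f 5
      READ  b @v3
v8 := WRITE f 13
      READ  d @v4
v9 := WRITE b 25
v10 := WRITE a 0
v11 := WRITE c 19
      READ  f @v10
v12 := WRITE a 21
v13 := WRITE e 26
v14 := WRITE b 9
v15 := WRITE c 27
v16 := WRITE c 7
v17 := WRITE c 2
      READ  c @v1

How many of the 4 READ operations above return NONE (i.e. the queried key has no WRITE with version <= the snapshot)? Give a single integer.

v1: WRITE e=23  (e history now [(1, 23)])
v2: WRITE d=21  (d history now [(2, 21)])
v3: WRITE d=21  (d history now [(2, 21), (3, 21)])
v4: WRITE a=17  (a history now [(4, 17)])
v5: WRITE a=5  (a history now [(4, 17), (5, 5)])
v6: WRITE e=18  (e history now [(1, 23), (6, 18)])
v7: WRITE f=5  (f history now [(7, 5)])
READ b @v3: history=[] -> no version <= 3 -> NONE
v8: WRITE f=13  (f history now [(7, 5), (8, 13)])
READ d @v4: history=[(2, 21), (3, 21)] -> pick v3 -> 21
v9: WRITE b=25  (b history now [(9, 25)])
v10: WRITE a=0  (a history now [(4, 17), (5, 5), (10, 0)])
v11: WRITE c=19  (c history now [(11, 19)])
READ f @v10: history=[(7, 5), (8, 13)] -> pick v8 -> 13
v12: WRITE a=21  (a history now [(4, 17), (5, 5), (10, 0), (12, 21)])
v13: WRITE e=26  (e history now [(1, 23), (6, 18), (13, 26)])
v14: WRITE b=9  (b history now [(9, 25), (14, 9)])
v15: WRITE c=27  (c history now [(11, 19), (15, 27)])
v16: WRITE c=7  (c history now [(11, 19), (15, 27), (16, 7)])
v17: WRITE c=2  (c history now [(11, 19), (15, 27), (16, 7), (17, 2)])
READ c @v1: history=[(11, 19), (15, 27), (16, 7), (17, 2)] -> no version <= 1 -> NONE
Read results in order: ['NONE', '21', '13', 'NONE']
NONE count = 2

Answer: 2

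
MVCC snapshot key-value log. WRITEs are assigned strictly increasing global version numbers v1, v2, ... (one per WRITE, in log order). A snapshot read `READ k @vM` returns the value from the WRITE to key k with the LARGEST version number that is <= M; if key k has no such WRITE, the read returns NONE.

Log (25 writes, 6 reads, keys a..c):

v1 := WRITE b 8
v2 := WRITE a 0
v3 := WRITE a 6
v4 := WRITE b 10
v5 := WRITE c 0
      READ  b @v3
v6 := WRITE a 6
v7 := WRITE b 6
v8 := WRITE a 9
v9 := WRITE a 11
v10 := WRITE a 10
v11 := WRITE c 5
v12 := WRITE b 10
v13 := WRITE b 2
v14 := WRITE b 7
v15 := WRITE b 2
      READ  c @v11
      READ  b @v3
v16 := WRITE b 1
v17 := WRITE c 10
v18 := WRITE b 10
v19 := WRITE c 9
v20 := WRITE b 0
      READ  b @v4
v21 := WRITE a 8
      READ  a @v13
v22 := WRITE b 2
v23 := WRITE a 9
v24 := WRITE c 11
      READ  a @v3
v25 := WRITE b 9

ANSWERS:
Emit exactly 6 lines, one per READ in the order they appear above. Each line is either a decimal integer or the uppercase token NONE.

v1: WRITE b=8  (b history now [(1, 8)])
v2: WRITE a=0  (a history now [(2, 0)])
v3: WRITE a=6  (a history now [(2, 0), (3, 6)])
v4: WRITE b=10  (b history now [(1, 8), (4, 10)])
v5: WRITE c=0  (c history now [(5, 0)])
READ b @v3: history=[(1, 8), (4, 10)] -> pick v1 -> 8
v6: WRITE a=6  (a history now [(2, 0), (3, 6), (6, 6)])
v7: WRITE b=6  (b history now [(1, 8), (4, 10), (7, 6)])
v8: WRITE a=9  (a history now [(2, 0), (3, 6), (6, 6), (8, 9)])
v9: WRITE a=11  (a history now [(2, 0), (3, 6), (6, 6), (8, 9), (9, 11)])
v10: WRITE a=10  (a history now [(2, 0), (3, 6), (6, 6), (8, 9), (9, 11), (10, 10)])
v11: WRITE c=5  (c history now [(5, 0), (11, 5)])
v12: WRITE b=10  (b history now [(1, 8), (4, 10), (7, 6), (12, 10)])
v13: WRITE b=2  (b history now [(1, 8), (4, 10), (7, 6), (12, 10), (13, 2)])
v14: WRITE b=7  (b history now [(1, 8), (4, 10), (7, 6), (12, 10), (13, 2), (14, 7)])
v15: WRITE b=2  (b history now [(1, 8), (4, 10), (7, 6), (12, 10), (13, 2), (14, 7), (15, 2)])
READ c @v11: history=[(5, 0), (11, 5)] -> pick v11 -> 5
READ b @v3: history=[(1, 8), (4, 10), (7, 6), (12, 10), (13, 2), (14, 7), (15, 2)] -> pick v1 -> 8
v16: WRITE b=1  (b history now [(1, 8), (4, 10), (7, 6), (12, 10), (13, 2), (14, 7), (15, 2), (16, 1)])
v17: WRITE c=10  (c history now [(5, 0), (11, 5), (17, 10)])
v18: WRITE b=10  (b history now [(1, 8), (4, 10), (7, 6), (12, 10), (13, 2), (14, 7), (15, 2), (16, 1), (18, 10)])
v19: WRITE c=9  (c history now [(5, 0), (11, 5), (17, 10), (19, 9)])
v20: WRITE b=0  (b history now [(1, 8), (4, 10), (7, 6), (12, 10), (13, 2), (14, 7), (15, 2), (16, 1), (18, 10), (20, 0)])
READ b @v4: history=[(1, 8), (4, 10), (7, 6), (12, 10), (13, 2), (14, 7), (15, 2), (16, 1), (18, 10), (20, 0)] -> pick v4 -> 10
v21: WRITE a=8  (a history now [(2, 0), (3, 6), (6, 6), (8, 9), (9, 11), (10, 10), (21, 8)])
READ a @v13: history=[(2, 0), (3, 6), (6, 6), (8, 9), (9, 11), (10, 10), (21, 8)] -> pick v10 -> 10
v22: WRITE b=2  (b history now [(1, 8), (4, 10), (7, 6), (12, 10), (13, 2), (14, 7), (15, 2), (16, 1), (18, 10), (20, 0), (22, 2)])
v23: WRITE a=9  (a history now [(2, 0), (3, 6), (6, 6), (8, 9), (9, 11), (10, 10), (21, 8), (23, 9)])
v24: WRITE c=11  (c history now [(5, 0), (11, 5), (17, 10), (19, 9), (24, 11)])
READ a @v3: history=[(2, 0), (3, 6), (6, 6), (8, 9), (9, 11), (10, 10), (21, 8), (23, 9)] -> pick v3 -> 6
v25: WRITE b=9  (b history now [(1, 8), (4, 10), (7, 6), (12, 10), (13, 2), (14, 7), (15, 2), (16, 1), (18, 10), (20, 0), (22, 2), (25, 9)])

Answer: 8
5
8
10
10
6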